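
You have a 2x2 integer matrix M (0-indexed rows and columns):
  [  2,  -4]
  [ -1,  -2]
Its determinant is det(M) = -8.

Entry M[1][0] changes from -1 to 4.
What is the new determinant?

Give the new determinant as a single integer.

det is linear in row 1: changing M[1][0] by delta changes det by delta * cofactor(1,0).
Cofactor C_10 = (-1)^(1+0) * minor(1,0) = 4
Entry delta = 4 - -1 = 5
Det delta = 5 * 4 = 20
New det = -8 + 20 = 12

Answer: 12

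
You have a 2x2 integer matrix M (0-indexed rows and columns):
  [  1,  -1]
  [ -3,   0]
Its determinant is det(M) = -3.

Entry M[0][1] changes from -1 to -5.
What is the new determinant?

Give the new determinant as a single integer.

Answer: -15

Derivation:
det is linear in row 0: changing M[0][1] by delta changes det by delta * cofactor(0,1).
Cofactor C_01 = (-1)^(0+1) * minor(0,1) = 3
Entry delta = -5 - -1 = -4
Det delta = -4 * 3 = -12
New det = -3 + -12 = -15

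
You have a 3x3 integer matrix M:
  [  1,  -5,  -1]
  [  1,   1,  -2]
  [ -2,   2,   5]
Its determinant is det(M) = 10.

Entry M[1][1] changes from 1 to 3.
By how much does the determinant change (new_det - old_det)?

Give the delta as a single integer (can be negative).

Answer: 6

Derivation:
Cofactor C_11 = 3
Entry delta = 3 - 1 = 2
Det delta = entry_delta * cofactor = 2 * 3 = 6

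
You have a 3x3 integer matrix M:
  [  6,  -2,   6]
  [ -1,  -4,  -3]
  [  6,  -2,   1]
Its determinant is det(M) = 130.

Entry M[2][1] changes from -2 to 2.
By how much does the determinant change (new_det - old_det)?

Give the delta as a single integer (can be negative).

Cofactor C_21 = 12
Entry delta = 2 - -2 = 4
Det delta = entry_delta * cofactor = 4 * 12 = 48

Answer: 48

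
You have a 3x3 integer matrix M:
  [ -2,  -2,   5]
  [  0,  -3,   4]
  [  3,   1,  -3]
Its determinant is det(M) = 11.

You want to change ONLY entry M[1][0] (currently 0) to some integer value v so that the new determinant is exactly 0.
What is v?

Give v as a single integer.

Answer: 11

Derivation:
det is linear in entry M[1][0]: det = old_det + (v - 0) * C_10
Cofactor C_10 = -1
Want det = 0: 11 + (v - 0) * -1 = 0
  (v - 0) = -11 / -1 = 11
  v = 0 + (11) = 11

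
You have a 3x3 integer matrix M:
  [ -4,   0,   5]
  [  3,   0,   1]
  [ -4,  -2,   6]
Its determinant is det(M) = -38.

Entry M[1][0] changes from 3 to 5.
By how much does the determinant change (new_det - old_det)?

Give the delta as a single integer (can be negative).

Cofactor C_10 = -10
Entry delta = 5 - 3 = 2
Det delta = entry_delta * cofactor = 2 * -10 = -20

Answer: -20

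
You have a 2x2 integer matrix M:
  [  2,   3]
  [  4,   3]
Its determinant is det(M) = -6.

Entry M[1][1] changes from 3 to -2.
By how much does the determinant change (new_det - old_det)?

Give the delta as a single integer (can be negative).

Cofactor C_11 = 2
Entry delta = -2 - 3 = -5
Det delta = entry_delta * cofactor = -5 * 2 = -10

Answer: -10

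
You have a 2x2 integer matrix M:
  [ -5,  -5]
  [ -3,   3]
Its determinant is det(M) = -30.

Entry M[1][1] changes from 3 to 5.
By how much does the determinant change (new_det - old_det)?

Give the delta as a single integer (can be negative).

Cofactor C_11 = -5
Entry delta = 5 - 3 = 2
Det delta = entry_delta * cofactor = 2 * -5 = -10

Answer: -10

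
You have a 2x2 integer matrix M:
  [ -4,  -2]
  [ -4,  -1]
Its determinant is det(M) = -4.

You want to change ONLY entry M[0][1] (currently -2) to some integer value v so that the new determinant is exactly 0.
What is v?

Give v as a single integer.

det is linear in entry M[0][1]: det = old_det + (v - -2) * C_01
Cofactor C_01 = 4
Want det = 0: -4 + (v - -2) * 4 = 0
  (v - -2) = 4 / 4 = 1
  v = -2 + (1) = -1

Answer: -1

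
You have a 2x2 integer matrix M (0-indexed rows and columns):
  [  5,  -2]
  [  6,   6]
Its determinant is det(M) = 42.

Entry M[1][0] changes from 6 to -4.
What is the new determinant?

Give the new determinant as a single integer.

Answer: 22

Derivation:
det is linear in row 1: changing M[1][0] by delta changes det by delta * cofactor(1,0).
Cofactor C_10 = (-1)^(1+0) * minor(1,0) = 2
Entry delta = -4 - 6 = -10
Det delta = -10 * 2 = -20
New det = 42 + -20 = 22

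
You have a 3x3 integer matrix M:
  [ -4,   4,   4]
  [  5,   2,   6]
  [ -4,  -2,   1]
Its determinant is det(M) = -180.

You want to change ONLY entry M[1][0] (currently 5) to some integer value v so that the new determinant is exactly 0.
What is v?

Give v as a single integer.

det is linear in entry M[1][0]: det = old_det + (v - 5) * C_10
Cofactor C_10 = -12
Want det = 0: -180 + (v - 5) * -12 = 0
  (v - 5) = 180 / -12 = -15
  v = 5 + (-15) = -10

Answer: -10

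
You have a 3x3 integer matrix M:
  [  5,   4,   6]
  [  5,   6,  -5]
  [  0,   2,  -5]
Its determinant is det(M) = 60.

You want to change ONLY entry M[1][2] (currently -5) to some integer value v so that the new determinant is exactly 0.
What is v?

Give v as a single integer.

Answer: 1

Derivation:
det is linear in entry M[1][2]: det = old_det + (v - -5) * C_12
Cofactor C_12 = -10
Want det = 0: 60 + (v - -5) * -10 = 0
  (v - -5) = -60 / -10 = 6
  v = -5 + (6) = 1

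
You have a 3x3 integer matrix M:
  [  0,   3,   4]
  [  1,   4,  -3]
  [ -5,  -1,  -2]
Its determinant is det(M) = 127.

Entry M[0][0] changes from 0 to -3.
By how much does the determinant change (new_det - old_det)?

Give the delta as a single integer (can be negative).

Cofactor C_00 = -11
Entry delta = -3 - 0 = -3
Det delta = entry_delta * cofactor = -3 * -11 = 33

Answer: 33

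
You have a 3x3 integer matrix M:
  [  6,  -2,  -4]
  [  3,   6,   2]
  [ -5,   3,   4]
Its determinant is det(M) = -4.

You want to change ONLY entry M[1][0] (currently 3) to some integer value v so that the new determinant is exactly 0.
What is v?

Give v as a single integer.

Answer: 2

Derivation:
det is linear in entry M[1][0]: det = old_det + (v - 3) * C_10
Cofactor C_10 = -4
Want det = 0: -4 + (v - 3) * -4 = 0
  (v - 3) = 4 / -4 = -1
  v = 3 + (-1) = 2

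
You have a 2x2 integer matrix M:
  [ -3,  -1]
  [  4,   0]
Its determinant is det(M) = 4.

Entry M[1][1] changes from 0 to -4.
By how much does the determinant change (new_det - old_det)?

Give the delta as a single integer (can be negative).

Cofactor C_11 = -3
Entry delta = -4 - 0 = -4
Det delta = entry_delta * cofactor = -4 * -3 = 12

Answer: 12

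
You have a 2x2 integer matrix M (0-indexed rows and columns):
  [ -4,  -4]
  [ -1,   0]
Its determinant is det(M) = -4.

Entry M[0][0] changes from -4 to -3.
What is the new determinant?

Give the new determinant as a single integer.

Answer: -4

Derivation:
det is linear in row 0: changing M[0][0] by delta changes det by delta * cofactor(0,0).
Cofactor C_00 = (-1)^(0+0) * minor(0,0) = 0
Entry delta = -3 - -4 = 1
Det delta = 1 * 0 = 0
New det = -4 + 0 = -4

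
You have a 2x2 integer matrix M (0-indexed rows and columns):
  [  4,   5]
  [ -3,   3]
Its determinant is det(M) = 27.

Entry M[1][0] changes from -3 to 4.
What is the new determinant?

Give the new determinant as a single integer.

det is linear in row 1: changing M[1][0] by delta changes det by delta * cofactor(1,0).
Cofactor C_10 = (-1)^(1+0) * minor(1,0) = -5
Entry delta = 4 - -3 = 7
Det delta = 7 * -5 = -35
New det = 27 + -35 = -8

Answer: -8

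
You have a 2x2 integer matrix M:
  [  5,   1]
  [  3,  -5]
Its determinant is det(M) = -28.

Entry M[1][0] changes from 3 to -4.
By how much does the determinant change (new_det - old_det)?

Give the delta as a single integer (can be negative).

Cofactor C_10 = -1
Entry delta = -4 - 3 = -7
Det delta = entry_delta * cofactor = -7 * -1 = 7

Answer: 7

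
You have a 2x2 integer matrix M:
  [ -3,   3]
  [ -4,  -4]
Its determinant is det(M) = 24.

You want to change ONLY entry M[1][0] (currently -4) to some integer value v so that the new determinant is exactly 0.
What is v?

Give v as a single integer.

det is linear in entry M[1][0]: det = old_det + (v - -4) * C_10
Cofactor C_10 = -3
Want det = 0: 24 + (v - -4) * -3 = 0
  (v - -4) = -24 / -3 = 8
  v = -4 + (8) = 4

Answer: 4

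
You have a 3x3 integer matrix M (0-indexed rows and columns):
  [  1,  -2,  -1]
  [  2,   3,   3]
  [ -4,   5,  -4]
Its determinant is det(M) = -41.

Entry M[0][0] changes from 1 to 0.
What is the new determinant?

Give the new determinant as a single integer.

det is linear in row 0: changing M[0][0] by delta changes det by delta * cofactor(0,0).
Cofactor C_00 = (-1)^(0+0) * minor(0,0) = -27
Entry delta = 0 - 1 = -1
Det delta = -1 * -27 = 27
New det = -41 + 27 = -14

Answer: -14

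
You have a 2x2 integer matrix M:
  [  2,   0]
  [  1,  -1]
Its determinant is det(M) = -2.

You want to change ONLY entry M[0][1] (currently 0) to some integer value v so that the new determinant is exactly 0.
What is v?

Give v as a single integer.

Answer: -2

Derivation:
det is linear in entry M[0][1]: det = old_det + (v - 0) * C_01
Cofactor C_01 = -1
Want det = 0: -2 + (v - 0) * -1 = 0
  (v - 0) = 2 / -1 = -2
  v = 0 + (-2) = -2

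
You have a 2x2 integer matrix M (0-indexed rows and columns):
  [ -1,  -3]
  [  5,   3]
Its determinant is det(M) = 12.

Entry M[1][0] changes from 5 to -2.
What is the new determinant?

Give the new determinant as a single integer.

Answer: -9

Derivation:
det is linear in row 1: changing M[1][0] by delta changes det by delta * cofactor(1,0).
Cofactor C_10 = (-1)^(1+0) * minor(1,0) = 3
Entry delta = -2 - 5 = -7
Det delta = -7 * 3 = -21
New det = 12 + -21 = -9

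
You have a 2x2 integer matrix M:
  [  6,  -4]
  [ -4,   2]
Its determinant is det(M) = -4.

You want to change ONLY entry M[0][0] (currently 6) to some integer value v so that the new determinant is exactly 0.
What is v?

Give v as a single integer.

det is linear in entry M[0][0]: det = old_det + (v - 6) * C_00
Cofactor C_00 = 2
Want det = 0: -4 + (v - 6) * 2 = 0
  (v - 6) = 4 / 2 = 2
  v = 6 + (2) = 8

Answer: 8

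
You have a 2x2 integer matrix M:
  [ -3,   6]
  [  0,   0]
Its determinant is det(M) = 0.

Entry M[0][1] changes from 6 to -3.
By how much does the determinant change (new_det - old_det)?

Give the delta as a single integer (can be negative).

Cofactor C_01 = 0
Entry delta = -3 - 6 = -9
Det delta = entry_delta * cofactor = -9 * 0 = 0

Answer: 0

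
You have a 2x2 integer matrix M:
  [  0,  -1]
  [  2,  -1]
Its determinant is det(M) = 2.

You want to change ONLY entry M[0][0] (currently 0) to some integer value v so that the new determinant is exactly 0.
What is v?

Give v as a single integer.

det is linear in entry M[0][0]: det = old_det + (v - 0) * C_00
Cofactor C_00 = -1
Want det = 0: 2 + (v - 0) * -1 = 0
  (v - 0) = -2 / -1 = 2
  v = 0 + (2) = 2

Answer: 2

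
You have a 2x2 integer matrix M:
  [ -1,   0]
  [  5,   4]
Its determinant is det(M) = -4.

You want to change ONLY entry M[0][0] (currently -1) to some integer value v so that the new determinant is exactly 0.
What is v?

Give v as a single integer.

det is linear in entry M[0][0]: det = old_det + (v - -1) * C_00
Cofactor C_00 = 4
Want det = 0: -4 + (v - -1) * 4 = 0
  (v - -1) = 4 / 4 = 1
  v = -1 + (1) = 0

Answer: 0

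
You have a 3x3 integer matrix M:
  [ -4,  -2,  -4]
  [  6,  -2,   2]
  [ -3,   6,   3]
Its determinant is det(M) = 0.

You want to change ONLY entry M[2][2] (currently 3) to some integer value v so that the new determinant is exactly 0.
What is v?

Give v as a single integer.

det is linear in entry M[2][2]: det = old_det + (v - 3) * C_22
Cofactor C_22 = 20
Want det = 0: 0 + (v - 3) * 20 = 0
  (v - 3) = 0 / 20 = 0
  v = 3 + (0) = 3

Answer: 3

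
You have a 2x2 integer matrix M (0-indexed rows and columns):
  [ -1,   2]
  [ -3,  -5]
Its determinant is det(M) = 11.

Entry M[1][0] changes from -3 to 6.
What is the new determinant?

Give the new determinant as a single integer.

det is linear in row 1: changing M[1][0] by delta changes det by delta * cofactor(1,0).
Cofactor C_10 = (-1)^(1+0) * minor(1,0) = -2
Entry delta = 6 - -3 = 9
Det delta = 9 * -2 = -18
New det = 11 + -18 = -7

Answer: -7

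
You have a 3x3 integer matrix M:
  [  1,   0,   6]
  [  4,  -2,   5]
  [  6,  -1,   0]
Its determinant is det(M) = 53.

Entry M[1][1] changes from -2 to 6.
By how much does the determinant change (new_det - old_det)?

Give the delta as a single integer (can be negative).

Answer: -288

Derivation:
Cofactor C_11 = -36
Entry delta = 6 - -2 = 8
Det delta = entry_delta * cofactor = 8 * -36 = -288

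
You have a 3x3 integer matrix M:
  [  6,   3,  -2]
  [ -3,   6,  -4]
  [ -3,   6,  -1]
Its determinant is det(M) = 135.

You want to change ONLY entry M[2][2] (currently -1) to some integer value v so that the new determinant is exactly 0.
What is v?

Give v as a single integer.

det is linear in entry M[2][2]: det = old_det + (v - -1) * C_22
Cofactor C_22 = 45
Want det = 0: 135 + (v - -1) * 45 = 0
  (v - -1) = -135 / 45 = -3
  v = -1 + (-3) = -4

Answer: -4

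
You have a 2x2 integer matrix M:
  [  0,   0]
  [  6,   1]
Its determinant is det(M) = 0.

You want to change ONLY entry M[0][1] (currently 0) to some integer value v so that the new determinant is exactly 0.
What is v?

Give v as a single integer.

Answer: 0

Derivation:
det is linear in entry M[0][1]: det = old_det + (v - 0) * C_01
Cofactor C_01 = -6
Want det = 0: 0 + (v - 0) * -6 = 0
  (v - 0) = 0 / -6 = 0
  v = 0 + (0) = 0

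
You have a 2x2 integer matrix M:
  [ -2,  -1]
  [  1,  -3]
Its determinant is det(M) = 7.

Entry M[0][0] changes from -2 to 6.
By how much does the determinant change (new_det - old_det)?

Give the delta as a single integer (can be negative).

Answer: -24

Derivation:
Cofactor C_00 = -3
Entry delta = 6 - -2 = 8
Det delta = entry_delta * cofactor = 8 * -3 = -24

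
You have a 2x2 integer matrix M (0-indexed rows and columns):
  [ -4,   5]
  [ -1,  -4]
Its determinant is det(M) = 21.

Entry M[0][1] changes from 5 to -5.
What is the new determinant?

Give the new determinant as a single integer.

Answer: 11

Derivation:
det is linear in row 0: changing M[0][1] by delta changes det by delta * cofactor(0,1).
Cofactor C_01 = (-1)^(0+1) * minor(0,1) = 1
Entry delta = -5 - 5 = -10
Det delta = -10 * 1 = -10
New det = 21 + -10 = 11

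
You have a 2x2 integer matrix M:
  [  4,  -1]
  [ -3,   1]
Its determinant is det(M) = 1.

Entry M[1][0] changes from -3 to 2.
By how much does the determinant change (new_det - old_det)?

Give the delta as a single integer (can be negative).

Answer: 5

Derivation:
Cofactor C_10 = 1
Entry delta = 2 - -3 = 5
Det delta = entry_delta * cofactor = 5 * 1 = 5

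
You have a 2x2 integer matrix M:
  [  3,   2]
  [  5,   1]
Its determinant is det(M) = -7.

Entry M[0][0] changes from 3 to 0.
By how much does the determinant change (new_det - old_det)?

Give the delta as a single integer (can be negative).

Cofactor C_00 = 1
Entry delta = 0 - 3 = -3
Det delta = entry_delta * cofactor = -3 * 1 = -3

Answer: -3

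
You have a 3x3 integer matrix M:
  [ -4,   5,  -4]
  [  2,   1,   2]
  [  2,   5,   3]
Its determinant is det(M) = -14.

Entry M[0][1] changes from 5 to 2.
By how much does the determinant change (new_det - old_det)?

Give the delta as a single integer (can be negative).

Cofactor C_01 = -2
Entry delta = 2 - 5 = -3
Det delta = entry_delta * cofactor = -3 * -2 = 6

Answer: 6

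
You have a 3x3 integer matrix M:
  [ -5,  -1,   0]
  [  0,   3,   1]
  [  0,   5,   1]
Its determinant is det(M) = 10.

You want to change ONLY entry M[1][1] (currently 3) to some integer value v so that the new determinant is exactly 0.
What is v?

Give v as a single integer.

Answer: 5

Derivation:
det is linear in entry M[1][1]: det = old_det + (v - 3) * C_11
Cofactor C_11 = -5
Want det = 0: 10 + (v - 3) * -5 = 0
  (v - 3) = -10 / -5 = 2
  v = 3 + (2) = 5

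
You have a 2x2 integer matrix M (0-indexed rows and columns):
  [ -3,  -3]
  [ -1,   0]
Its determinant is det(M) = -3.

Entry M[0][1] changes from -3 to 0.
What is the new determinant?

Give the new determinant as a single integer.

det is linear in row 0: changing M[0][1] by delta changes det by delta * cofactor(0,1).
Cofactor C_01 = (-1)^(0+1) * minor(0,1) = 1
Entry delta = 0 - -3 = 3
Det delta = 3 * 1 = 3
New det = -3 + 3 = 0

Answer: 0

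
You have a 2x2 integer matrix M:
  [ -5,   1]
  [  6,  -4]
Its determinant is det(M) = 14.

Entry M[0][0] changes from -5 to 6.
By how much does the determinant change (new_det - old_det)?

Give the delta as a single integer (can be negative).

Cofactor C_00 = -4
Entry delta = 6 - -5 = 11
Det delta = entry_delta * cofactor = 11 * -4 = -44

Answer: -44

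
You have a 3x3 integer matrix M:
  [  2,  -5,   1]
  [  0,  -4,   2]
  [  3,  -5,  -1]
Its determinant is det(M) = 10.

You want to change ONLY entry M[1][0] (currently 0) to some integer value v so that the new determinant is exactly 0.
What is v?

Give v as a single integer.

det is linear in entry M[1][0]: det = old_det + (v - 0) * C_10
Cofactor C_10 = -10
Want det = 0: 10 + (v - 0) * -10 = 0
  (v - 0) = -10 / -10 = 1
  v = 0 + (1) = 1

Answer: 1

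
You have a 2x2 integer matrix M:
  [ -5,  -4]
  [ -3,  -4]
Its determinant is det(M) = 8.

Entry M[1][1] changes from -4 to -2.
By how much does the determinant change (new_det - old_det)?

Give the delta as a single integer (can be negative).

Answer: -10

Derivation:
Cofactor C_11 = -5
Entry delta = -2 - -4 = 2
Det delta = entry_delta * cofactor = 2 * -5 = -10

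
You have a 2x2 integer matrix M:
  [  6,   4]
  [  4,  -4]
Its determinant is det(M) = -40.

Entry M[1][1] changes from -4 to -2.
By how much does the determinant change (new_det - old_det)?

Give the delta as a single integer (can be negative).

Cofactor C_11 = 6
Entry delta = -2 - -4 = 2
Det delta = entry_delta * cofactor = 2 * 6 = 12

Answer: 12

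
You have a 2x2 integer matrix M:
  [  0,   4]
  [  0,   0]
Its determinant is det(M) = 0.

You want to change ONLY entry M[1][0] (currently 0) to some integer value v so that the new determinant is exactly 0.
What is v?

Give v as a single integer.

Answer: 0

Derivation:
det is linear in entry M[1][0]: det = old_det + (v - 0) * C_10
Cofactor C_10 = -4
Want det = 0: 0 + (v - 0) * -4 = 0
  (v - 0) = 0 / -4 = 0
  v = 0 + (0) = 0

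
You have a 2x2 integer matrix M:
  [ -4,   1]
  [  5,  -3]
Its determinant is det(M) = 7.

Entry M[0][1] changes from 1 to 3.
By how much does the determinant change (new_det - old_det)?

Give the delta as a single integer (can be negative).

Cofactor C_01 = -5
Entry delta = 3 - 1 = 2
Det delta = entry_delta * cofactor = 2 * -5 = -10

Answer: -10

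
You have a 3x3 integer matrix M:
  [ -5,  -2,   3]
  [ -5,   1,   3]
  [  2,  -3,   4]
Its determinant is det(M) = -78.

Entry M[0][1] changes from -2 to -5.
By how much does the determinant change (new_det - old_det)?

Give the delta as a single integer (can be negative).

Cofactor C_01 = 26
Entry delta = -5 - -2 = -3
Det delta = entry_delta * cofactor = -3 * 26 = -78

Answer: -78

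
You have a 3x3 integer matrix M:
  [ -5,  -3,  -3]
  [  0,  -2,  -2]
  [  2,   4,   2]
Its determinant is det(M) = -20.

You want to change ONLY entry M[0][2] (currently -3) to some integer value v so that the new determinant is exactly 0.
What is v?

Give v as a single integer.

Answer: 2

Derivation:
det is linear in entry M[0][2]: det = old_det + (v - -3) * C_02
Cofactor C_02 = 4
Want det = 0: -20 + (v - -3) * 4 = 0
  (v - -3) = 20 / 4 = 5
  v = -3 + (5) = 2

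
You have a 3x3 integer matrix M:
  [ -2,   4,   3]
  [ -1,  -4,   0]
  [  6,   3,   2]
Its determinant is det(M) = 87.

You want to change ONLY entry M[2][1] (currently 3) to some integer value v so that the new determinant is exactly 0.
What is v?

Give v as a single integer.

Answer: 32

Derivation:
det is linear in entry M[2][1]: det = old_det + (v - 3) * C_21
Cofactor C_21 = -3
Want det = 0: 87 + (v - 3) * -3 = 0
  (v - 3) = -87 / -3 = 29
  v = 3 + (29) = 32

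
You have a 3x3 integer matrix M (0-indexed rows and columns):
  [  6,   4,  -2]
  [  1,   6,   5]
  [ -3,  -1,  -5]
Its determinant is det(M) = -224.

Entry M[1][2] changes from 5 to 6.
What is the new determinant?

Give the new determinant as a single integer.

Answer: -230

Derivation:
det is linear in row 1: changing M[1][2] by delta changes det by delta * cofactor(1,2).
Cofactor C_12 = (-1)^(1+2) * minor(1,2) = -6
Entry delta = 6 - 5 = 1
Det delta = 1 * -6 = -6
New det = -224 + -6 = -230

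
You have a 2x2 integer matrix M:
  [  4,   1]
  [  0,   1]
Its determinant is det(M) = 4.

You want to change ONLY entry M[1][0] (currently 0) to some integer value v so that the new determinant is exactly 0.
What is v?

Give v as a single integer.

Answer: 4

Derivation:
det is linear in entry M[1][0]: det = old_det + (v - 0) * C_10
Cofactor C_10 = -1
Want det = 0: 4 + (v - 0) * -1 = 0
  (v - 0) = -4 / -1 = 4
  v = 0 + (4) = 4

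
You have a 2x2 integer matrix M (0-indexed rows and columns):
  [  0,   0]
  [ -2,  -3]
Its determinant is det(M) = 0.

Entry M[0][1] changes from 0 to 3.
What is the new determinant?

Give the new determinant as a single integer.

Answer: 6

Derivation:
det is linear in row 0: changing M[0][1] by delta changes det by delta * cofactor(0,1).
Cofactor C_01 = (-1)^(0+1) * minor(0,1) = 2
Entry delta = 3 - 0 = 3
Det delta = 3 * 2 = 6
New det = 0 + 6 = 6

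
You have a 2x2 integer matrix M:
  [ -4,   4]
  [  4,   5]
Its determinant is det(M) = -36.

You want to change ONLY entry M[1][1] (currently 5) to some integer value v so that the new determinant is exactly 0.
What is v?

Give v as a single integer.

det is linear in entry M[1][1]: det = old_det + (v - 5) * C_11
Cofactor C_11 = -4
Want det = 0: -36 + (v - 5) * -4 = 0
  (v - 5) = 36 / -4 = -9
  v = 5 + (-9) = -4

Answer: -4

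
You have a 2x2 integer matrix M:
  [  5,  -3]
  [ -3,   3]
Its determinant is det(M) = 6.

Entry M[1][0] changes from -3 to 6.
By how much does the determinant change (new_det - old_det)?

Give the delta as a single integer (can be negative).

Cofactor C_10 = 3
Entry delta = 6 - -3 = 9
Det delta = entry_delta * cofactor = 9 * 3 = 27

Answer: 27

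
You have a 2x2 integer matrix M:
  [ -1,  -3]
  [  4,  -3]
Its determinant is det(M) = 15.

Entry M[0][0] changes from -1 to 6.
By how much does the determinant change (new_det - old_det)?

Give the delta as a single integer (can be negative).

Cofactor C_00 = -3
Entry delta = 6 - -1 = 7
Det delta = entry_delta * cofactor = 7 * -3 = -21

Answer: -21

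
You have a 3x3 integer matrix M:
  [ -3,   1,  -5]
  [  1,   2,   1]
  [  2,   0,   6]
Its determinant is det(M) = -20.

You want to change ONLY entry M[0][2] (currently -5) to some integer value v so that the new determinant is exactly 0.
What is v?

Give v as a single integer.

det is linear in entry M[0][2]: det = old_det + (v - -5) * C_02
Cofactor C_02 = -4
Want det = 0: -20 + (v - -5) * -4 = 0
  (v - -5) = 20 / -4 = -5
  v = -5 + (-5) = -10

Answer: -10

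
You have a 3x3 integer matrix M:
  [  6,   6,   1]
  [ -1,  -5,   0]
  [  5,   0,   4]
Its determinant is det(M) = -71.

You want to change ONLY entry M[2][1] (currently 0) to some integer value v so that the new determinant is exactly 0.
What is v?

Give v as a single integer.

det is linear in entry M[2][1]: det = old_det + (v - 0) * C_21
Cofactor C_21 = -1
Want det = 0: -71 + (v - 0) * -1 = 0
  (v - 0) = 71 / -1 = -71
  v = 0 + (-71) = -71

Answer: -71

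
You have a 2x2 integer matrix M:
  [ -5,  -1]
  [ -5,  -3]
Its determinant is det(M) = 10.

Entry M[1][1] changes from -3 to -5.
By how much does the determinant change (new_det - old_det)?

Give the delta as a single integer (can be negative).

Cofactor C_11 = -5
Entry delta = -5 - -3 = -2
Det delta = entry_delta * cofactor = -2 * -5 = 10

Answer: 10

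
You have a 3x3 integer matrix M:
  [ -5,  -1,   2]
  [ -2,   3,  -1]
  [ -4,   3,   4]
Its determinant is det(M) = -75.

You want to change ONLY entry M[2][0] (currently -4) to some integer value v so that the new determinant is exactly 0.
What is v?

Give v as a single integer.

Answer: -19

Derivation:
det is linear in entry M[2][0]: det = old_det + (v - -4) * C_20
Cofactor C_20 = -5
Want det = 0: -75 + (v - -4) * -5 = 0
  (v - -4) = 75 / -5 = -15
  v = -4 + (-15) = -19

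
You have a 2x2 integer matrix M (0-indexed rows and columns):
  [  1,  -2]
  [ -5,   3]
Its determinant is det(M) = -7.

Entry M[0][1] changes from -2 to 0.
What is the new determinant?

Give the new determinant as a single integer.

det is linear in row 0: changing M[0][1] by delta changes det by delta * cofactor(0,1).
Cofactor C_01 = (-1)^(0+1) * minor(0,1) = 5
Entry delta = 0 - -2 = 2
Det delta = 2 * 5 = 10
New det = -7 + 10 = 3

Answer: 3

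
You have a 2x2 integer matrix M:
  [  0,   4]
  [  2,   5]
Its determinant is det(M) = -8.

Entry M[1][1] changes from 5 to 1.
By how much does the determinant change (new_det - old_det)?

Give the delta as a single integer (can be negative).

Answer: 0

Derivation:
Cofactor C_11 = 0
Entry delta = 1 - 5 = -4
Det delta = entry_delta * cofactor = -4 * 0 = 0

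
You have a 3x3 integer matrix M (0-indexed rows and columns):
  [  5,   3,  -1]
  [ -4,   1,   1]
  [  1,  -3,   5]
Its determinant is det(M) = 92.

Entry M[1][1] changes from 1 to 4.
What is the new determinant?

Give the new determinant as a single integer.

det is linear in row 1: changing M[1][1] by delta changes det by delta * cofactor(1,1).
Cofactor C_11 = (-1)^(1+1) * minor(1,1) = 26
Entry delta = 4 - 1 = 3
Det delta = 3 * 26 = 78
New det = 92 + 78 = 170

Answer: 170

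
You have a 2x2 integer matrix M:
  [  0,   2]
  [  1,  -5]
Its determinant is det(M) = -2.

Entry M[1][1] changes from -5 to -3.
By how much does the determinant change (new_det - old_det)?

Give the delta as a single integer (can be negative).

Answer: 0

Derivation:
Cofactor C_11 = 0
Entry delta = -3 - -5 = 2
Det delta = entry_delta * cofactor = 2 * 0 = 0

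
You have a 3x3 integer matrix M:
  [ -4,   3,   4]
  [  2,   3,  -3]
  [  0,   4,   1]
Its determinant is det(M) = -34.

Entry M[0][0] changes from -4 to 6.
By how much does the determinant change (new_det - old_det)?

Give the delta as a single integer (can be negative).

Cofactor C_00 = 15
Entry delta = 6 - -4 = 10
Det delta = entry_delta * cofactor = 10 * 15 = 150

Answer: 150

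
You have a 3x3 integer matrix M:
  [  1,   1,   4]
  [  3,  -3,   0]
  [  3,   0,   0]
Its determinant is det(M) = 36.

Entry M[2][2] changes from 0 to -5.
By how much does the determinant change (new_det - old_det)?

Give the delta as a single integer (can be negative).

Cofactor C_22 = -6
Entry delta = -5 - 0 = -5
Det delta = entry_delta * cofactor = -5 * -6 = 30

Answer: 30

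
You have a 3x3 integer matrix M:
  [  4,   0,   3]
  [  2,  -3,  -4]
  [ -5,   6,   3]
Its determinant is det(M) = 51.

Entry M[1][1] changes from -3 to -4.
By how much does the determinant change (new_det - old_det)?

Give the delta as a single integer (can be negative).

Answer: -27

Derivation:
Cofactor C_11 = 27
Entry delta = -4 - -3 = -1
Det delta = entry_delta * cofactor = -1 * 27 = -27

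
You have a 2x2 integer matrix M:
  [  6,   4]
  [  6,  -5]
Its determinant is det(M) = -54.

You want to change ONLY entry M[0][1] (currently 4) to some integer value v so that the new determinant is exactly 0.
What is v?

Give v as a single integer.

det is linear in entry M[0][1]: det = old_det + (v - 4) * C_01
Cofactor C_01 = -6
Want det = 0: -54 + (v - 4) * -6 = 0
  (v - 4) = 54 / -6 = -9
  v = 4 + (-9) = -5

Answer: -5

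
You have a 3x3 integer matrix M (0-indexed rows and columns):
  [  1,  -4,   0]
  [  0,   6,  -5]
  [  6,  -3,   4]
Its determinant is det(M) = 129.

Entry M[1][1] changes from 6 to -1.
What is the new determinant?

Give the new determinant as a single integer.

Answer: 101

Derivation:
det is linear in row 1: changing M[1][1] by delta changes det by delta * cofactor(1,1).
Cofactor C_11 = (-1)^(1+1) * minor(1,1) = 4
Entry delta = -1 - 6 = -7
Det delta = -7 * 4 = -28
New det = 129 + -28 = 101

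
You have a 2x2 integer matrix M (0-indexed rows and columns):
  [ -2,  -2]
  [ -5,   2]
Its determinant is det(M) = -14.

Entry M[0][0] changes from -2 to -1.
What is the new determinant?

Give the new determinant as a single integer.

det is linear in row 0: changing M[0][0] by delta changes det by delta * cofactor(0,0).
Cofactor C_00 = (-1)^(0+0) * minor(0,0) = 2
Entry delta = -1 - -2 = 1
Det delta = 1 * 2 = 2
New det = -14 + 2 = -12

Answer: -12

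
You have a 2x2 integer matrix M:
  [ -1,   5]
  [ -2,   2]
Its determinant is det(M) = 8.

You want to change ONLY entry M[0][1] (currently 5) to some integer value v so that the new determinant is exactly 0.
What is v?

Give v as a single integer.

det is linear in entry M[0][1]: det = old_det + (v - 5) * C_01
Cofactor C_01 = 2
Want det = 0: 8 + (v - 5) * 2 = 0
  (v - 5) = -8 / 2 = -4
  v = 5 + (-4) = 1

Answer: 1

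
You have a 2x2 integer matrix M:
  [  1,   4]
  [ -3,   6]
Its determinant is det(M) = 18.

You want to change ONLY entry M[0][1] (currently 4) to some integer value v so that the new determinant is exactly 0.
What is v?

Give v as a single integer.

det is linear in entry M[0][1]: det = old_det + (v - 4) * C_01
Cofactor C_01 = 3
Want det = 0: 18 + (v - 4) * 3 = 0
  (v - 4) = -18 / 3 = -6
  v = 4 + (-6) = -2

Answer: -2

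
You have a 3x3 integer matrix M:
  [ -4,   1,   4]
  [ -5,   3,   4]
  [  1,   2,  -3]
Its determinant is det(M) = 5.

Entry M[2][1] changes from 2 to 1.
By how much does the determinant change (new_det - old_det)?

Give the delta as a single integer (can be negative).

Cofactor C_21 = -4
Entry delta = 1 - 2 = -1
Det delta = entry_delta * cofactor = -1 * -4 = 4

Answer: 4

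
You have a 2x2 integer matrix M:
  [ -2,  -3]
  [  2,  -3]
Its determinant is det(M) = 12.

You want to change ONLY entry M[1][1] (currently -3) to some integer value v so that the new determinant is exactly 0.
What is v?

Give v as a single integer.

Answer: 3

Derivation:
det is linear in entry M[1][1]: det = old_det + (v - -3) * C_11
Cofactor C_11 = -2
Want det = 0: 12 + (v - -3) * -2 = 0
  (v - -3) = -12 / -2 = 6
  v = -3 + (6) = 3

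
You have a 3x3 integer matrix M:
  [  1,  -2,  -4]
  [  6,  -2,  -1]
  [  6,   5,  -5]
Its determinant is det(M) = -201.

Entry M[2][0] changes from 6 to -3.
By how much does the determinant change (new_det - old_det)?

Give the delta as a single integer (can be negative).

Answer: 54

Derivation:
Cofactor C_20 = -6
Entry delta = -3 - 6 = -9
Det delta = entry_delta * cofactor = -9 * -6 = 54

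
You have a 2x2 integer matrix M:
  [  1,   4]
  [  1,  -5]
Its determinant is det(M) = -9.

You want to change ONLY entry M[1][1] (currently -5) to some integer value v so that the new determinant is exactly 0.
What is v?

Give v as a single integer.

Answer: 4

Derivation:
det is linear in entry M[1][1]: det = old_det + (v - -5) * C_11
Cofactor C_11 = 1
Want det = 0: -9 + (v - -5) * 1 = 0
  (v - -5) = 9 / 1 = 9
  v = -5 + (9) = 4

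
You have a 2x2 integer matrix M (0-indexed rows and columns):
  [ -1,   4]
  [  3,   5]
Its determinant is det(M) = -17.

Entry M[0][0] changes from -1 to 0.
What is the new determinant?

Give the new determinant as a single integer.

Answer: -12

Derivation:
det is linear in row 0: changing M[0][0] by delta changes det by delta * cofactor(0,0).
Cofactor C_00 = (-1)^(0+0) * minor(0,0) = 5
Entry delta = 0 - -1 = 1
Det delta = 1 * 5 = 5
New det = -17 + 5 = -12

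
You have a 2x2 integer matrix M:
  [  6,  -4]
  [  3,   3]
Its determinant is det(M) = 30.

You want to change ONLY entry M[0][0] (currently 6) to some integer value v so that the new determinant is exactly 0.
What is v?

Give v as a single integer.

Answer: -4

Derivation:
det is linear in entry M[0][0]: det = old_det + (v - 6) * C_00
Cofactor C_00 = 3
Want det = 0: 30 + (v - 6) * 3 = 0
  (v - 6) = -30 / 3 = -10
  v = 6 + (-10) = -4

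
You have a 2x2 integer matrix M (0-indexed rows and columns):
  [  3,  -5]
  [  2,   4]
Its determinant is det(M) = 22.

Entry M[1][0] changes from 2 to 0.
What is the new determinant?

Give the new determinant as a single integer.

det is linear in row 1: changing M[1][0] by delta changes det by delta * cofactor(1,0).
Cofactor C_10 = (-1)^(1+0) * minor(1,0) = 5
Entry delta = 0 - 2 = -2
Det delta = -2 * 5 = -10
New det = 22 + -10 = 12

Answer: 12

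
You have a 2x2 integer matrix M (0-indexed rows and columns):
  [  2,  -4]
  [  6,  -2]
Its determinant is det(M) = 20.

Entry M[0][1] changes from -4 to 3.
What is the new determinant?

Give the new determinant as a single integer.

Answer: -22

Derivation:
det is linear in row 0: changing M[0][1] by delta changes det by delta * cofactor(0,1).
Cofactor C_01 = (-1)^(0+1) * minor(0,1) = -6
Entry delta = 3 - -4 = 7
Det delta = 7 * -6 = -42
New det = 20 + -42 = -22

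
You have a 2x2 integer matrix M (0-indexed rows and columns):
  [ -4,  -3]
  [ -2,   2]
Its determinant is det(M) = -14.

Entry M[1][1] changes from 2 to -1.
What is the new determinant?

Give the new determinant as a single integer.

det is linear in row 1: changing M[1][1] by delta changes det by delta * cofactor(1,1).
Cofactor C_11 = (-1)^(1+1) * minor(1,1) = -4
Entry delta = -1 - 2 = -3
Det delta = -3 * -4 = 12
New det = -14 + 12 = -2

Answer: -2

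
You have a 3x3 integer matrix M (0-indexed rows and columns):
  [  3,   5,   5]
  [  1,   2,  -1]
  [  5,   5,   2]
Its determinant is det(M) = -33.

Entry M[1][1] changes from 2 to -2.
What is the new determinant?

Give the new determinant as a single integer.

det is linear in row 1: changing M[1][1] by delta changes det by delta * cofactor(1,1).
Cofactor C_11 = (-1)^(1+1) * minor(1,1) = -19
Entry delta = -2 - 2 = -4
Det delta = -4 * -19 = 76
New det = -33 + 76 = 43

Answer: 43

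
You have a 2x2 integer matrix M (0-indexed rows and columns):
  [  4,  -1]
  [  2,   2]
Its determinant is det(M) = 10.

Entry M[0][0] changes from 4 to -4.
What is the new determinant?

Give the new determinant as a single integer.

det is linear in row 0: changing M[0][0] by delta changes det by delta * cofactor(0,0).
Cofactor C_00 = (-1)^(0+0) * minor(0,0) = 2
Entry delta = -4 - 4 = -8
Det delta = -8 * 2 = -16
New det = 10 + -16 = -6

Answer: -6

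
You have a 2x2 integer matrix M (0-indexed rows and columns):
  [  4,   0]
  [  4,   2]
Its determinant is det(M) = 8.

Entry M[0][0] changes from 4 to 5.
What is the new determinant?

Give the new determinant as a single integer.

det is linear in row 0: changing M[0][0] by delta changes det by delta * cofactor(0,0).
Cofactor C_00 = (-1)^(0+0) * minor(0,0) = 2
Entry delta = 5 - 4 = 1
Det delta = 1 * 2 = 2
New det = 8 + 2 = 10

Answer: 10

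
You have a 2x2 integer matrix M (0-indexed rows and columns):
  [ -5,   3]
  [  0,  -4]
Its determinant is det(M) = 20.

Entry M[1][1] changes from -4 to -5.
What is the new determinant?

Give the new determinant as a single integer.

det is linear in row 1: changing M[1][1] by delta changes det by delta * cofactor(1,1).
Cofactor C_11 = (-1)^(1+1) * minor(1,1) = -5
Entry delta = -5 - -4 = -1
Det delta = -1 * -5 = 5
New det = 20 + 5 = 25

Answer: 25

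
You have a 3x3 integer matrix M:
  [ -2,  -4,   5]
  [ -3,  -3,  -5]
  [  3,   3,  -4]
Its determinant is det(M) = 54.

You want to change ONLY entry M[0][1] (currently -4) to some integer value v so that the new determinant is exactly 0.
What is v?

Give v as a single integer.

det is linear in entry M[0][1]: det = old_det + (v - -4) * C_01
Cofactor C_01 = -27
Want det = 0: 54 + (v - -4) * -27 = 0
  (v - -4) = -54 / -27 = 2
  v = -4 + (2) = -2

Answer: -2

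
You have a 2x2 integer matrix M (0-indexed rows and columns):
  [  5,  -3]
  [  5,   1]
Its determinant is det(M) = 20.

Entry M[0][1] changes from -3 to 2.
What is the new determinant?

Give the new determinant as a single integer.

Answer: -5

Derivation:
det is linear in row 0: changing M[0][1] by delta changes det by delta * cofactor(0,1).
Cofactor C_01 = (-1)^(0+1) * minor(0,1) = -5
Entry delta = 2 - -3 = 5
Det delta = 5 * -5 = -25
New det = 20 + -25 = -5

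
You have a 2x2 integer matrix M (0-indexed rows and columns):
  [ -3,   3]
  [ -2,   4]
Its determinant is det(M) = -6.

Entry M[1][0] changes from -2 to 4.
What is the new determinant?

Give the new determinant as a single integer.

Answer: -24

Derivation:
det is linear in row 1: changing M[1][0] by delta changes det by delta * cofactor(1,0).
Cofactor C_10 = (-1)^(1+0) * minor(1,0) = -3
Entry delta = 4 - -2 = 6
Det delta = 6 * -3 = -18
New det = -6 + -18 = -24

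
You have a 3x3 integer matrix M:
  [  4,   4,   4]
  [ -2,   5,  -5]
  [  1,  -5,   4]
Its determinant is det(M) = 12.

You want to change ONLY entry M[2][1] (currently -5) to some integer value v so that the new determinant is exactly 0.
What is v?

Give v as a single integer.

det is linear in entry M[2][1]: det = old_det + (v - -5) * C_21
Cofactor C_21 = 12
Want det = 0: 12 + (v - -5) * 12 = 0
  (v - -5) = -12 / 12 = -1
  v = -5 + (-1) = -6

Answer: -6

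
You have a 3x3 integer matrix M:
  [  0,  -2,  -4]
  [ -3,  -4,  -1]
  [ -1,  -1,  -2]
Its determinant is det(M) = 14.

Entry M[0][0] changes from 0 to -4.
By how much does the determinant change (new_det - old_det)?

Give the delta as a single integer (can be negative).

Cofactor C_00 = 7
Entry delta = -4 - 0 = -4
Det delta = entry_delta * cofactor = -4 * 7 = -28

Answer: -28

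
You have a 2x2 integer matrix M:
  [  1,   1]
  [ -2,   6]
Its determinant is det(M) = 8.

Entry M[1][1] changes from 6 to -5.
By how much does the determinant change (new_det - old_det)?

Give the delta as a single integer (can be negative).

Answer: -11

Derivation:
Cofactor C_11 = 1
Entry delta = -5 - 6 = -11
Det delta = entry_delta * cofactor = -11 * 1 = -11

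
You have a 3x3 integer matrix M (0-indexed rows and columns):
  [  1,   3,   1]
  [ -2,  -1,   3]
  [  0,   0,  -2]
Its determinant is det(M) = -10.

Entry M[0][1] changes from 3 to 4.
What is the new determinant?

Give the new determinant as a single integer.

Answer: -14

Derivation:
det is linear in row 0: changing M[0][1] by delta changes det by delta * cofactor(0,1).
Cofactor C_01 = (-1)^(0+1) * minor(0,1) = -4
Entry delta = 4 - 3 = 1
Det delta = 1 * -4 = -4
New det = -10 + -4 = -14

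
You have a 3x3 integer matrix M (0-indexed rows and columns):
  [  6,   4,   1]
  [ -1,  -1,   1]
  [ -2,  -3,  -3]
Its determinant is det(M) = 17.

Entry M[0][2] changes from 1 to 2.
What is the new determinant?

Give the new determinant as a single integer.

det is linear in row 0: changing M[0][2] by delta changes det by delta * cofactor(0,2).
Cofactor C_02 = (-1)^(0+2) * minor(0,2) = 1
Entry delta = 2 - 1 = 1
Det delta = 1 * 1 = 1
New det = 17 + 1 = 18

Answer: 18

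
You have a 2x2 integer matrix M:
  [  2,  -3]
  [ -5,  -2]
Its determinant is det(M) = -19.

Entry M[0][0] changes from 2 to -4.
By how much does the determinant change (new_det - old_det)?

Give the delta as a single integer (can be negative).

Answer: 12

Derivation:
Cofactor C_00 = -2
Entry delta = -4 - 2 = -6
Det delta = entry_delta * cofactor = -6 * -2 = 12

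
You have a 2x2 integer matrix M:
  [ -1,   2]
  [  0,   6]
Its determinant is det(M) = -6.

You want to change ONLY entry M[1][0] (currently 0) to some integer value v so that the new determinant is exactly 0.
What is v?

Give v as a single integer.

det is linear in entry M[1][0]: det = old_det + (v - 0) * C_10
Cofactor C_10 = -2
Want det = 0: -6 + (v - 0) * -2 = 0
  (v - 0) = 6 / -2 = -3
  v = 0 + (-3) = -3

Answer: -3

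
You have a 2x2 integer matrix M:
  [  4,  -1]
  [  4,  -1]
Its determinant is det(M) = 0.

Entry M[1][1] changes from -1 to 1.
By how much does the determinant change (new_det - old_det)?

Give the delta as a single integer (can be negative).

Cofactor C_11 = 4
Entry delta = 1 - -1 = 2
Det delta = entry_delta * cofactor = 2 * 4 = 8

Answer: 8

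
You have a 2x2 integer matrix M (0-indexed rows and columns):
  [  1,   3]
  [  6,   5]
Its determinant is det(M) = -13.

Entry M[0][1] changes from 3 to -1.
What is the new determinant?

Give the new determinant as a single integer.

Answer: 11

Derivation:
det is linear in row 0: changing M[0][1] by delta changes det by delta * cofactor(0,1).
Cofactor C_01 = (-1)^(0+1) * minor(0,1) = -6
Entry delta = -1 - 3 = -4
Det delta = -4 * -6 = 24
New det = -13 + 24 = 11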